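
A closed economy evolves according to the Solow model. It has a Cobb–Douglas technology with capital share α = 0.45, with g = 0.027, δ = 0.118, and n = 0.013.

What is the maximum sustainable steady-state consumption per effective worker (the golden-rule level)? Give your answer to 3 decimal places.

c_gold ≈ 1.295

At the golden rule, f'(k) = n + g + δ, so α·k^(α−1) = n + g + δ and k_gold = (α/(n + g + δ))^(1/(1−α)).
k_gold = (0.45/0.158)^(1/0.55) = 2.8481^1.8182 ≈ 6.7061
c_gold = f(k_gold) − (n + g + δ)·k_gold = 2.3546 − 0.158×6.7061 ≈ 1.2950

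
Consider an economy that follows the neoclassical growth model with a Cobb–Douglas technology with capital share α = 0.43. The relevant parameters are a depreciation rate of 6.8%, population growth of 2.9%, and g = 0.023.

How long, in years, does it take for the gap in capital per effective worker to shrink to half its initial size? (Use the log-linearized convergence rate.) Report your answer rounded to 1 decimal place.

half-life ≈ 10.1 years

Near the steady state the convergence rate is λ = (1 − α)(n + g + δ).
λ = (1 − 0.43) × 0.120 = 0.57 × 0.120 = 0.0684
Half-life = ln 2 / λ = 0.6931 / 0.0684 ≈ 10.13 years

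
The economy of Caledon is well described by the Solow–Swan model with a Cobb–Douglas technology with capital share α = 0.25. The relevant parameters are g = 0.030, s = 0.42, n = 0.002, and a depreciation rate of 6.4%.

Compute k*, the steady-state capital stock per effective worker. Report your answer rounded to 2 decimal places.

k* = 7.16

At the steady state, Δk = 0, so s·k^α = (n + g + δ)·k.
Rearranging, k^(1−α) = s / (n + g + δ).
k^0.75 = 0.42 / (0.002 + 0.030 + 0.064) = 0.42 / 0.096 = 4.3750
k* = 4.3750^(1/0.75) ≈ 7.1555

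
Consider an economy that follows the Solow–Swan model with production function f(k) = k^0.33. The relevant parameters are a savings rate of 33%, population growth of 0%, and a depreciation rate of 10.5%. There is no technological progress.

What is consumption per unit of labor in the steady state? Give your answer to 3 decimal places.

c* ≈ 1.178

In steady state, investment equals break-even investment: s·k^α = (n + δ)·k.
Dividing both sides by k: k^(1−α) = s / (n + δ).
k^0.67 = 0.33 / (0.000 + 0.105) = 0.33 / 0.105 = 3.1429
k* = 3.1429^(1/0.67) ≈ 5.5244
y* = (k*)^α = 5.5244^0.33 ≈ 1.7577
c* = (1 − s)·y* = (1 − 0.33) × 1.7577 ≈ 1.1777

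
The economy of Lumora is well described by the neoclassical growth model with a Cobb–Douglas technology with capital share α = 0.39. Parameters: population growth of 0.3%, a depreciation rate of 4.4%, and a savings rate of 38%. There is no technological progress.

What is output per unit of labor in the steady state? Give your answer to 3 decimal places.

In steady state, investment equals break-even investment: s·k^α = (n + δ)·k.
Rearranging, k^(1−α) = s / (n + δ).
k^0.61 = 0.38 / (0.003 + 0.044) = 0.38 / 0.047 = 8.0851
k* = 8.0851^(1/0.61) ≈ 30.7616
y* = (k*)^α = 30.7616^0.39 ≈ 3.8047

y* ≈ 3.805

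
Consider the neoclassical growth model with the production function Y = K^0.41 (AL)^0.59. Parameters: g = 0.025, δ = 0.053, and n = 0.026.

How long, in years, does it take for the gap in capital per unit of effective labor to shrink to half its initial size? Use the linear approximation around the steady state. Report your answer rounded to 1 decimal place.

Near the steady state the convergence rate is λ = (1 − α)(n + g + δ).
λ = (1 − 0.41) × 0.104 = 0.59 × 0.104 = 0.06136
Half-life = ln 2 / λ = 0.6931 / 0.06136 ≈ 11.30 years

t_½ ≈ 11.3 years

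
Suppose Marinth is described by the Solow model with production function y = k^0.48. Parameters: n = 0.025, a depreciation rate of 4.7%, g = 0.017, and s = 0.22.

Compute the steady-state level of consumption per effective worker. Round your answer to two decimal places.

c* = 1.80

At the steady state, Δk = 0, so s·k^α = (n + g + δ)·k.
Dividing both sides by k: k^(1−α) = s / (n + g + δ).
k^0.52 = 0.22 / (0.025 + 0.017 + 0.047) = 0.22 / 0.089 = 2.4719
k* = 2.4719^(1/0.52) ≈ 5.6994
y* = (k*)^α = 5.6994^0.48 ≈ 2.3057
c* = (1 − s)·y* = (1 − 0.22) × 2.3057 ≈ 1.7984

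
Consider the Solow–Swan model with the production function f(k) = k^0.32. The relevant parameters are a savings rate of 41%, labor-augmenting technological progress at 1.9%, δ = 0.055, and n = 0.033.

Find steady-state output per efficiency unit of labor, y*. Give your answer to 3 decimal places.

y* = 1.882

In steady state, investment equals break-even investment: s·k^α = (n + g + δ)·k.
Rearranging, k^(1−α) = s / (n + g + δ).
k^0.68 = 0.41 / (0.033 + 0.019 + 0.055) = 0.41 / 0.107 = 3.8318
k* = 3.8318^(1/0.68) ≈ 7.2102
y* = (k*)^α = 7.2102^0.32 ≈ 1.8817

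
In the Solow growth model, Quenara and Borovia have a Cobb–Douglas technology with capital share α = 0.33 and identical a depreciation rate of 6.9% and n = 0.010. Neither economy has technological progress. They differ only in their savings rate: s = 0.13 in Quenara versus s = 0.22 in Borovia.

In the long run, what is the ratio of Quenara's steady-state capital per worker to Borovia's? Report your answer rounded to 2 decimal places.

Steady-state k* = [s/(n + δ)]^(1/(1−α)), so the ratio is [ (s_Q/(n + δ)_Q) / (s_B/(n + δ)_B) ]^1.4925.
s_Q/(n + δ)_Q = 0.13/0.079 = 1.6456; s_B/(n + δ)_B = 0.22/0.079 = 2.7848.
Ratio = (1.6456/2.7848)^1.4925 = 0.5909^1.4925 ≈ 0.4560

ratio ≈ 0.46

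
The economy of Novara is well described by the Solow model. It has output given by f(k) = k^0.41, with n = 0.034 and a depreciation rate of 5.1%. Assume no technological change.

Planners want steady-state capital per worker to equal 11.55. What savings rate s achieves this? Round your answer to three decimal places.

In steady state, investment equals break-even investment: s·k^α = (n + δ)·k.
So s / (n + δ) = (k*)^(1−α) = 11.55^0.59 = 4.2357.
Therefore s = 4.2357 × (n + δ) = 4.2357 × 0.085 = 0.3600.

s ≈ 0.360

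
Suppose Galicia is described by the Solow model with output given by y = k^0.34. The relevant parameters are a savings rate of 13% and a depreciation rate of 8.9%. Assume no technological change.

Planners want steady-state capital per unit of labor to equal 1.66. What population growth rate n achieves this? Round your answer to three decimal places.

n ≈ 0.004

Steady state requires s·f(k) = (n + δ)·k, i.e. s·k^α = (n + δ)·k.
So s / (n + δ) = (k*)^(1−α) = 1.66^0.66 = 1.3972.
Therefore n + δ = s / 1.3972 = 0.13 / 1.3972 = 0.0930, so n = 0.0930 − 0.089 = 0.0040.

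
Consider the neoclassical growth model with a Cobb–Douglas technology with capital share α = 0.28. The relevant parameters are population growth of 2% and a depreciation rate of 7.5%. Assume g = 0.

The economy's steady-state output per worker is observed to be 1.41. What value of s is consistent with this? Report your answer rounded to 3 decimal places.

Steady state requires s·f(k) = (n + δ)·k, i.e. s·k^α = (n + δ)·k.
Since y* = [s/(n + δ)]^(α/(1−α)), we have s/(n + δ) = (y*)^((1−α)/α) = 1.41^2.5714 = 2.4194.
Therefore s = 2.4194 × (n + δ) = 2.4194 × 0.095 = 0.2298.

s ≈ 0.230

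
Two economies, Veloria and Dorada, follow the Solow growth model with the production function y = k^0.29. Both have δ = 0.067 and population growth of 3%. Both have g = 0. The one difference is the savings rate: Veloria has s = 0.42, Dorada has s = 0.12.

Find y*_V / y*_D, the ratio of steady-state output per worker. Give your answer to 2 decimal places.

ratio ≈ 1.67

Steady-state y* = [s/(n + δ)]^(α/(1−α)), so the ratio is [ (s_V/(n + δ)_V) / (s_D/(n + δ)_D) ]^0.4085.
s_V/(n + δ)_V = 0.42/0.097 = 4.3299; s_D/(n + δ)_D = 0.12/0.097 = 1.2371.
Ratio = (4.3299/1.2371)^0.4085 = 3.5000^0.4085 ≈ 1.6682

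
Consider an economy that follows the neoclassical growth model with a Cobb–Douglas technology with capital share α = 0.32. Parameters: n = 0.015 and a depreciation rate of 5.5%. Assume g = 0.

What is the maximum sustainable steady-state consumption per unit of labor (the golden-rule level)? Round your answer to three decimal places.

c_gold ≈ 1.390

At the golden rule, f'(k) = n + δ, so α·k^(α−1) = n + δ and k_gold = (α/(n + δ))^(1/(1−α)).
k_gold = (0.32/0.070)^(1/0.68) = 4.5714^1.4706 ≈ 9.3469
c_gold = f(k_gold) − (n + δ)·k_gold = 2.0446 − 0.070×9.3469 ≈ 1.3903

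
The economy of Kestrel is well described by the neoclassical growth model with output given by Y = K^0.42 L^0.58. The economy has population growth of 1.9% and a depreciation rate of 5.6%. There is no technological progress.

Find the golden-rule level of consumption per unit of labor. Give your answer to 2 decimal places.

At the golden rule, f'(k) = n + δ, so α·k^(α−1) = n + δ and k_gold = (α/(n + δ))^(1/(1−α)).
k_gold = (0.42/0.075)^(1/0.58) = 5.6000^1.7241 ≈ 19.4962
c_gold = f(k_gold) − (n + δ)·k_gold = 3.4816 − 0.075×19.4962 ≈ 2.0194

c_gold ≈ 2.02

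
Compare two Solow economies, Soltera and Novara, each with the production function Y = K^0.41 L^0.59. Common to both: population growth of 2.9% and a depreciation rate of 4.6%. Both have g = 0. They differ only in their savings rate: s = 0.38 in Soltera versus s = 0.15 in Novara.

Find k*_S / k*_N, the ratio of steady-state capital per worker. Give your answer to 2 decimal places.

Steady-state k* = [s/(n + δ)]^(1/(1−α)), so the ratio is [ (s_S/(n + δ)_S) / (s_N/(n + δ)_N) ]^1.6949.
s_S/(n + δ)_S = 0.38/0.075 = 5.0667; s_N/(n + δ)_N = 0.15/0.075 = 2.0000.
Ratio = (5.0667/2.0000)^1.6949 = 2.5334^1.6949 ≈ 4.8332

k*_S / k*_N ≈ 4.83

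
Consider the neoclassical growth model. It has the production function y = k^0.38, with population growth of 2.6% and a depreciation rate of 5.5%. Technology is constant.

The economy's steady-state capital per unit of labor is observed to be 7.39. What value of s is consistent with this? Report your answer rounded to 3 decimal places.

s ≈ 0.280

Steady state requires s·f(k) = (n + δ)·k, i.e. s·k^α = (n + δ)·k.
So s / (n + δ) = (k*)^(1−α) = 7.39^0.62 = 3.4559.
Therefore s = 3.4559 × (n + δ) = 3.4559 × 0.081 = 0.2799.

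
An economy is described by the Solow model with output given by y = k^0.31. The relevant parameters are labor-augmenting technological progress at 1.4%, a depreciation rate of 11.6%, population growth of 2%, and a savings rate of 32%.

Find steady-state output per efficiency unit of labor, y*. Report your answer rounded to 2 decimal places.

y* ≈ 1.41

At the steady state, Δk = 0, so s·k^α = (n + g + δ)·k.
Rearranging, k^(1−α) = s / (n + g + δ).
k^0.69 = 0.32 / (0.020 + 0.014 + 0.116) = 0.32 / 0.150 = 2.1333
k* = 2.1333^(1/0.69) ≈ 2.9984
y* = (k*)^α = 2.9984^0.31 ≈ 1.4055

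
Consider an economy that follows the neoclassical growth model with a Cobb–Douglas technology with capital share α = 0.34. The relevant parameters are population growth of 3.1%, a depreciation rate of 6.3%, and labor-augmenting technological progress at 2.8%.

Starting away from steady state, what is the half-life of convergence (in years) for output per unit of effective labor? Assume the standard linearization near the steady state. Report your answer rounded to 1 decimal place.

Near the steady state the convergence rate is λ = (1 − α)(n + g + δ).
λ = (1 − 0.34) × 0.122 = 0.66 × 0.122 = 0.08052
Half-life = ln 2 / λ = 0.6931 / 0.08052 ≈ 8.61 years

about 8.6 years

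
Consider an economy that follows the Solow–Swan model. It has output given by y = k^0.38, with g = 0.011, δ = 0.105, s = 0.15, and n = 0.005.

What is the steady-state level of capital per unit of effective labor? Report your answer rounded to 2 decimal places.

k* = 1.41

At the steady state, Δk = 0, so s·k^α = (n + g + δ)·k.
Rearranging, k^(1−α) = s / (n + g + δ).
k^0.62 = 0.15 / (0.005 + 0.011 + 0.105) = 0.15 / 0.121 = 1.2397
k* = 1.2397^(1/0.62) ≈ 1.4142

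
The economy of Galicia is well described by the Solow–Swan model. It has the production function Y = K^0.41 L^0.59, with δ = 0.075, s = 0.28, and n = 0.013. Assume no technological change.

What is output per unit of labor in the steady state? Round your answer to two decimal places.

In steady state, investment equals break-even investment: s·k^α = (n + δ)·k.
Dividing both sides by k: k^(1−α) = s / (n + δ).
k^0.59 = 0.28 / (0.013 + 0.075) = 0.28 / 0.088 = 3.1818
k* = 3.1818^(1/0.59) ≈ 7.1119
y* = (k*)^α = 7.1119^0.41 ≈ 2.2352

y* ≈ 2.24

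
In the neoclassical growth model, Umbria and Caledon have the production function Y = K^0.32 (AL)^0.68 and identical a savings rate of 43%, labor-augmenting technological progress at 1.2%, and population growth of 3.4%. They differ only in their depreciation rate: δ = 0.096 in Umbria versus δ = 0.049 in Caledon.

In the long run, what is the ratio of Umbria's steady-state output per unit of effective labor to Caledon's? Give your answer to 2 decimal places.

y*_U / y*_C ≈ 0.83

Steady-state y* = [s/(n + g + δ)]^(α/(1−α)), so the ratio is [ (s_U/(n + g + δ)_U) / (s_C/(n + g + δ)_C) ]^0.4706.
s_U/(n + g + δ)_U = 0.43/0.142 = 3.0282; s_C/(n + g + δ)_C = 0.43/0.095 = 4.5263.
Ratio = (3.0282/4.5263)^0.4706 = 0.6690^0.4706 ≈ 0.8276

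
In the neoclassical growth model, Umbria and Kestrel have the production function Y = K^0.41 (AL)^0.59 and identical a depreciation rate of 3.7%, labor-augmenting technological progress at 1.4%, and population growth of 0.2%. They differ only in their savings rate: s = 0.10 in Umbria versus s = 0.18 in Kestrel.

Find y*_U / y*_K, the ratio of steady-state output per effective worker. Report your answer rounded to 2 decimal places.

Steady-state y* = [s/(n + g + δ)]^(α/(1−α)), so the ratio is [ (s_U/(n + g + δ)_U) / (s_K/(n + g + δ)_K) ]^0.6949.
s_U/(n + g + δ)_U = 0.10/0.053 = 1.8868; s_K/(n + g + δ)_K = 0.18/0.053 = 3.3962.
Ratio = (1.8868/3.3962)^0.6949 = 0.5556^0.6949 ≈ 0.6647

y*_U / y*_K ≈ 0.66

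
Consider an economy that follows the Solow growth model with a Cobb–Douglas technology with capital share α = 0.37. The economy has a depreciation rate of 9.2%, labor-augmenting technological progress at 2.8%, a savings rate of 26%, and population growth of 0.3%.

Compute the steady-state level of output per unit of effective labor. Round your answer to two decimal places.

y* = 1.55

In steady state, investment equals break-even investment: s·k^α = (n + g + δ)·k.
Rearranging, k^(1−α) = s / (n + g + δ).
k^0.63 = 0.26 / (0.003 + 0.028 + 0.092) = 0.26 / 0.123 = 2.1138
k* = 2.1138^(1/0.63) ≈ 3.2808
y* = (k*)^α = 3.2808^0.37 ≈ 1.5521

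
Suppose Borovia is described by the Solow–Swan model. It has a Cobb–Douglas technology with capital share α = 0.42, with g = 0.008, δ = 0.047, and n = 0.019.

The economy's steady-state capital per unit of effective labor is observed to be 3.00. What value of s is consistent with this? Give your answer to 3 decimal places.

In steady state, investment equals break-even investment: s·k^α = (n + g + δ)·k.
So s / (n + g + δ) = (k*)^(1−α) = 3.00^0.58 = 1.8912.
Therefore s = 1.8912 × (n + g + δ) = 1.8912 × 0.074 = 0.1399.

s ≈ 0.140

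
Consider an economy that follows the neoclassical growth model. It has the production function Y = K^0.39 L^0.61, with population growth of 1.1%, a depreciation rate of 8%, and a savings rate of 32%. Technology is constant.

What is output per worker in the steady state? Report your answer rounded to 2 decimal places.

Steady state requires s·f(k) = (n + δ)·k, i.e. s·k^α = (n + δ)·k.
Dividing both sides by k: k^(1−α) = s / (n + δ).
k^0.61 = 0.32 / (0.011 + 0.080) = 0.32 / 0.091 = 3.5165
k* = 3.5165^(1/0.61) ≈ 7.8571
y* = (k*)^α = 7.8571^0.39 ≈ 2.2344

y* ≈ 2.23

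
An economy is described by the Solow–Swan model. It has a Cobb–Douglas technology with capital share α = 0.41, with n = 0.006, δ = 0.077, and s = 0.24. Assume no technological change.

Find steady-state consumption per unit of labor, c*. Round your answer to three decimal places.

At the steady state, Δk = 0, so s·k^α = (n + δ)·k.
Dividing both sides by k: k^(1−α) = s / (n + δ).
k^0.59 = 0.24 / (0.006 + 0.077) = 0.24 / 0.083 = 2.8916
k* = 2.8916^(1/0.59) ≈ 6.0477
y* = (k*)^α = 6.0477^0.41 ≈ 2.0915
c* = (1 − s)·y* = (1 − 0.24) × 2.0915 ≈ 1.5895

c* ≈ 1.590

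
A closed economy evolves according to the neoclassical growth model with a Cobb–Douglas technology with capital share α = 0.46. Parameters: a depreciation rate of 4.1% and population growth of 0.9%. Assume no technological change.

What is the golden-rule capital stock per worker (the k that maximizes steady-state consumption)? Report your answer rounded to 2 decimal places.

k_gold ≈ 60.92

The golden rule sets f'(k) = n + δ, i.e. α·k^(α−1) = n + δ.
So k^(1−α) = α / (n + δ) = 0.46 / 0.050 = 9.2000.
k_gold = 9.2000^(1/0.54) ≈ 60.9245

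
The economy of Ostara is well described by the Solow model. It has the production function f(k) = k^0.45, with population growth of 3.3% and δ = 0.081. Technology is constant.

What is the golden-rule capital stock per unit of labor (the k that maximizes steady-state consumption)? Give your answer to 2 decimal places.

The golden rule sets f'(k) = n + δ, i.e. α·k^(α−1) = n + δ.
So k^(1−α) = α / (n + δ) = 0.45 / 0.114 = 3.9474.
k_gold = 3.9474^(1/0.55) ≈ 12.1395

k_gold ≈ 12.14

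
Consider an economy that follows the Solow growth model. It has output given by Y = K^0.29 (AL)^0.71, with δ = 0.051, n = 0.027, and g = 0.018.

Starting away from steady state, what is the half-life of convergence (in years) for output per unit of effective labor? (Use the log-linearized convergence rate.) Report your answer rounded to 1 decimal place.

Near the steady state the convergence rate is λ = (1 − α)(n + g + δ).
λ = (1 − 0.29) × 0.096 = 0.71 × 0.096 = 0.06816
Half-life = ln 2 / λ = 0.6931 / 0.06816 ≈ 10.17 years

about 10.2 years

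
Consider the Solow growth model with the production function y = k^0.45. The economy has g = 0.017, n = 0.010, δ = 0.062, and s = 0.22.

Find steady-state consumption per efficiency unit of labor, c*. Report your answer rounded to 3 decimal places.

c* ≈ 1.636

In steady state, investment equals break-even investment: s·k^α = (n + g + δ)·k.
Dividing both sides by k: k^(1−α) = s / (n + g + δ).
k^0.55 = 0.22 / (0.010 + 0.017 + 0.062) = 0.22 / 0.089 = 2.4719
k* = 2.4719^(1/0.55) ≈ 5.1832
y* = (k*)^α = 5.1832^0.45 ≈ 2.0969
c* = (1 − s)·y* = (1 − 0.22) × 2.0969 ≈ 1.6356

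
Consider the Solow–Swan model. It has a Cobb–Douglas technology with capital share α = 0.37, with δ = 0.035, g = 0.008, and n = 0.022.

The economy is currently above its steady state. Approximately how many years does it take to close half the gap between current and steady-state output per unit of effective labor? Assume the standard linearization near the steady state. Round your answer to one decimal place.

t_½ ≈ 16.9 years

Near the steady state the convergence rate is λ = (1 − α)(n + g + δ).
λ = (1 − 0.37) × 0.065 = 0.63 × 0.065 = 0.04095
Half-life = ln 2 / λ = 0.6931 / 0.04095 ≈ 16.93 years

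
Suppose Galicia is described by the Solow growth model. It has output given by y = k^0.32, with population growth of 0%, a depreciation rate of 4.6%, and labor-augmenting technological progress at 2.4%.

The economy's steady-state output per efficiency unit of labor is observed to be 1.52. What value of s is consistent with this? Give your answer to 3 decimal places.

s ≈ 0.170

Steady state requires s·f(k) = (n + g + δ)·k, i.e. s·k^α = (n + g + δ)·k.
Since y* = [s/(n + g + δ)]^(α/(1−α)), we have s/(n + g + δ) = (y*)^((1−α)/α) = 1.52^2.125 = 2.4345.
Therefore s = 2.4345 × (n + g + δ) = 2.4345 × 0.070 = 0.1704.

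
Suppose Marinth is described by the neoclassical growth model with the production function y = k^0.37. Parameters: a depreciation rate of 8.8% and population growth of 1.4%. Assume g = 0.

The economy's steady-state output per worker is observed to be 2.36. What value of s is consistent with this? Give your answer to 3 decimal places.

s ≈ 0.440

At the steady state, Δk = 0, so s·k^α = (n + δ)·k.
Since y* = [s/(n + δ)]^(α/(1−α)), we have s/(n + δ) = (y*)^((1−α)/α) = 2.36^1.7027 = 4.3148.
Therefore s = 4.3148 × (n + δ) = 4.3148 × 0.102 = 0.4401.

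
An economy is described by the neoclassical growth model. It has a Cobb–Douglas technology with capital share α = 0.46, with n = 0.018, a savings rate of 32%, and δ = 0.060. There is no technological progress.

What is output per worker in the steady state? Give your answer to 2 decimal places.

At the steady state, Δk = 0, so s·k^α = (n + δ)·k.
Dividing both sides by k: k^(1−α) = s / (n + δ).
k^0.54 = 0.32 / (0.018 + 0.060) = 0.32 / 0.078 = 4.1026
k* = 4.1026^(1/0.54) ≈ 13.6551
y* = (k*)^α = 13.6551^0.46 ≈ 3.3284

y* = 3.33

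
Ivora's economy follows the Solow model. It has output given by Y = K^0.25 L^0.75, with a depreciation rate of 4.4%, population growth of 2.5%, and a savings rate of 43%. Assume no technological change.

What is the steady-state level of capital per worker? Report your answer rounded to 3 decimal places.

k* ≈ 11.468

At the steady state, Δk = 0, so s·k^α = (n + δ)·k.
Rearranging, k^(1−α) = s / (n + δ).
k^0.75 = 0.43 / (0.025 + 0.044) = 0.43 / 0.069 = 6.2319
k* = 6.2319^(1/0.75) ≈ 11.4682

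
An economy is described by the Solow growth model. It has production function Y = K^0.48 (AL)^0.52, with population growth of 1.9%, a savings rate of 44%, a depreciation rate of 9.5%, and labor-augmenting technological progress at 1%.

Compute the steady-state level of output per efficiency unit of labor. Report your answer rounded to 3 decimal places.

y* ≈ 3.219

Steady state requires s·f(k) = (n + g + δ)·k, i.e. s·k^α = (n + g + δ)·k.
Rearranging, k^(1−α) = s / (n + g + δ).
k^0.52 = 0.44 / (0.019 + 0.010 + 0.095) = 0.44 / 0.124 = 3.5484
k* = 3.5484^(1/0.52) ≈ 11.4223
y* = (k*)^α = 11.4223^0.48 ≈ 3.2190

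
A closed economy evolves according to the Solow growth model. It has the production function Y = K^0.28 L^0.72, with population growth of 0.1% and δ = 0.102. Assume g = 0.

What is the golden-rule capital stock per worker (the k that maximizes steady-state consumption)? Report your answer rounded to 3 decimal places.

k_gold ≈ 4.011

The golden rule sets f'(k) = n + δ, i.e. α·k^(α−1) = n + δ.
So k^(1−α) = α / (n + δ) = 0.28 / 0.103 = 2.7184.
k_gold = 2.7184^(1/0.72) ≈ 4.0106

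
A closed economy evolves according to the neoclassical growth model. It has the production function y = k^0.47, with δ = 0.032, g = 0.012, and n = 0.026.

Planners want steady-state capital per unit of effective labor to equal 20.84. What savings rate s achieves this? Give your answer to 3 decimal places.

s ≈ 0.350

At the steady state, Δk = 0, so s·k^α = (n + g + δ)·k.
So s / (n + g + δ) = (k*)^(1−α) = 20.84^0.53 = 5.0005.
Therefore s = 5.0005 × (n + g + δ) = 5.0005 × 0.070 = 0.3500.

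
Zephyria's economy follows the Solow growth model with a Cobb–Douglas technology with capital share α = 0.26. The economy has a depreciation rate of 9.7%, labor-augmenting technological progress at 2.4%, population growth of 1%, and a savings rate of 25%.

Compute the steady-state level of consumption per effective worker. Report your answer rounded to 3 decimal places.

c* = 0.941

At the steady state, Δk = 0, so s·k^α = (n + g + δ)·k.
Rearranging, k^(1−α) = s / (n + g + δ).
k^0.74 = 0.25 / (0.010 + 0.024 + 0.097) = 0.25 / 0.131 = 1.9084
k* = 1.9084^(1/0.74) ≈ 2.3949
y* = (k*)^α = 2.3949^0.26 ≈ 1.2549
c* = (1 − s)·y* = (1 − 0.25) × 1.2549 ≈ 0.9412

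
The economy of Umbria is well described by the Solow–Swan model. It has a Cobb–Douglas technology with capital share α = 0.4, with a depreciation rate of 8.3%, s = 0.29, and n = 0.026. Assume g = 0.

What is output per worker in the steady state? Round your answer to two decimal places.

y* ≈ 1.92

At the steady state, Δk = 0, so s·k^α = (n + δ)·k.
Rearranging, k^(1−α) = s / (n + δ).
k^0.6 = 0.29 / (0.026 + 0.083) = 0.29 / 0.109 = 2.6606
k* = 2.6606^(1/0.6) ≈ 5.1086
y* = (k*)^α = 5.1086^0.4 ≈ 1.9201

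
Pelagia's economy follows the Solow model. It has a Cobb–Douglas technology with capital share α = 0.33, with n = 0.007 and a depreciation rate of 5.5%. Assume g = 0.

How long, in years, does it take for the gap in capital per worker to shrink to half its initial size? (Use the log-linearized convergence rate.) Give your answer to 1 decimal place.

about 16.7 years

Near the steady state the convergence rate is λ = (1 − α)(n + δ).
λ = (1 − 0.33) × 0.062 = 0.67 × 0.062 = 0.04154
Half-life = ln 2 / λ = 0.6931 / 0.04154 ≈ 16.69 years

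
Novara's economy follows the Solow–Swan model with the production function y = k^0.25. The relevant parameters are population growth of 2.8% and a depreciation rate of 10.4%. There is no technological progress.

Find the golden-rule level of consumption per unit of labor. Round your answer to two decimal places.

At the golden rule, f'(k) = n + δ, so α·k^(α−1) = n + δ and k_gold = (α/(n + δ))^(1/(1−α)).
k_gold = (0.25/0.132)^(1/0.75) = 1.8939^1.3333 ≈ 2.3432
c_gold = f(k_gold) − (n + δ)·k_gold = 1.2372 − 0.132×2.3432 ≈ 0.9279

c_gold ≈ 0.93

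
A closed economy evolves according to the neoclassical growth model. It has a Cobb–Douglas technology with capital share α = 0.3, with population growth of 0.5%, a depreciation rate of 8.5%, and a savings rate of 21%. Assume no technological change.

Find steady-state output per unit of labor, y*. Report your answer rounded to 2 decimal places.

y* ≈ 1.44

In steady state, investment equals break-even investment: s·k^α = (n + δ)·k.
Rearranging, k^(1−α) = s / (n + δ).
k^0.7 = 0.21 / (0.005 + 0.085) = 0.21 / 0.090 = 2.3333
k* = 2.3333^(1/0.7) ≈ 3.3548
y* = (k*)^α = 3.3548^0.3 ≈ 1.4378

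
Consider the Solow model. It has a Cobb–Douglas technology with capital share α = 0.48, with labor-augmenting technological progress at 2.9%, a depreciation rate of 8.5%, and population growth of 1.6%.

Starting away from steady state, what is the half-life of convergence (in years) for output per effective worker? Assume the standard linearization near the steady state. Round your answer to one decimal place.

about 10.3 years

Near the steady state the convergence rate is λ = (1 − α)(n + g + δ).
λ = (1 − 0.48) × 0.130 = 0.52 × 0.130 = 0.0676
Half-life = ln 2 / λ = 0.6931 / 0.0676 ≈ 10.25 years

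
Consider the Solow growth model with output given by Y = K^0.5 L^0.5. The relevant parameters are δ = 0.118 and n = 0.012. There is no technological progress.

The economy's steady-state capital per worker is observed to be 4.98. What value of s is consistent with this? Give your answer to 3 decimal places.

In steady state, investment equals break-even investment: s·k^α = (n + δ)·k.
So s / (n + δ) = (k*)^(1−α) = 4.98^0.5 = 2.2316.
Therefore s = 2.2316 × (n + δ) = 2.2316 × 0.130 = 0.2901.

s ≈ 0.290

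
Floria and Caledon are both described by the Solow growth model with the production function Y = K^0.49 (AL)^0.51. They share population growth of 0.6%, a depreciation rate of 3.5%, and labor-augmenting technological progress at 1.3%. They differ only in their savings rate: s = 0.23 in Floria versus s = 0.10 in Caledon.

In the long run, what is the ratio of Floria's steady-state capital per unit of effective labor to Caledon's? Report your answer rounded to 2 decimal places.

ratio ≈ 5.12

Steady-state k* = [s/(n + g + δ)]^(1/(1−α)), so the ratio is [ (s_F/(n + g + δ)_F) / (s_C/(n + g + δ)_C) ]^1.9608.
s_F/(n + g + δ)_F = 0.23/0.054 = 4.2593; s_C/(n + g + δ)_C = 0.10/0.054 = 1.8519.
Ratio = (4.2593/1.8519)^1.9608 = 2.3000^1.9608 ≈ 5.1201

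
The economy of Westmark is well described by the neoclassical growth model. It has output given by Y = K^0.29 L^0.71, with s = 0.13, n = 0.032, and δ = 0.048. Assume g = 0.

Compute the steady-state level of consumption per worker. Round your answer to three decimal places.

Steady state requires s·f(k) = (n + δ)·k, i.e. s·k^α = (n + δ)·k.
Rearranging, k^(1−α) = s / (n + δ).
k^0.71 = 0.13 / (0.032 + 0.048) = 0.13 / 0.080 = 1.6250
k* = 1.6250^(1/0.71) ≈ 1.9814
y* = (k*)^α = 1.9814^0.29 ≈ 1.2193
c* = (1 − s)·y* = (1 − 0.13) × 1.2193 ≈ 1.0608

c* = 1.061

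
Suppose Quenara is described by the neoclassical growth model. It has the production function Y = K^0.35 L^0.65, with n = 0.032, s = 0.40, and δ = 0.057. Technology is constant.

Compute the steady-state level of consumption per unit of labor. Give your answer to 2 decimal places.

In steady state, investment equals break-even investment: s·k^α = (n + δ)·k.
Dividing both sides by k: k^(1−α) = s / (n + δ).
k^0.65 = 0.40 / (0.032 + 0.057) = 0.40 / 0.089 = 4.4944
k* = 4.4944^(1/0.65) ≈ 10.0951
y* = (k*)^α = 10.0951^0.35 ≈ 2.2461
c* = (1 − s)·y* = (1 − 0.40) × 2.2461 ≈ 1.3477

c* = 1.35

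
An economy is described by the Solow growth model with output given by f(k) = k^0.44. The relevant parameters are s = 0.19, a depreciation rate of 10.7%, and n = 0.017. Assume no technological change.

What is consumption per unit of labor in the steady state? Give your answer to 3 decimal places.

Steady state requires s·f(k) = (n + δ)·k, i.e. s·k^α = (n + δ)·k.
Rearranging, k^(1−α) = s / (n + δ).
k^0.56 = 0.19 / (0.017 + 0.107) = 0.19 / 0.124 = 1.5323
k* = 1.5323^(1/0.56) ≈ 2.1427
y* = (k*)^α = 2.1427^0.44 ≈ 1.3984
c* = (1 − s)·y* = (1 − 0.19) × 1.3984 ≈ 1.1327

c* ≈ 1.133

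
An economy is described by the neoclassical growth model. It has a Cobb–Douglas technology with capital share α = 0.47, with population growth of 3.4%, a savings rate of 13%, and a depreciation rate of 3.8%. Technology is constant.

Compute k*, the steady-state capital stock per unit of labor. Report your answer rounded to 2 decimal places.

k* = 3.05

At the steady state, Δk = 0, so s·k^α = (n + δ)·k.
Rearranging, k^(1−α) = s / (n + δ).
k^0.53 = 0.13 / (0.034 + 0.038) = 0.13 / 0.072 = 1.8056
k* = 1.8056^(1/0.53) ≈ 3.0492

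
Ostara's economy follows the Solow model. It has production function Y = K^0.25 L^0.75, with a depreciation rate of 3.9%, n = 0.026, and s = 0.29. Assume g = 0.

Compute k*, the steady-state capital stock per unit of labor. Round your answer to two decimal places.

k* = 7.34

Steady state requires s·f(k) = (n + δ)·k, i.e. s·k^α = (n + δ)·k.
Dividing both sides by k: k^(1−α) = s / (n + δ).
k^0.75 = 0.29 / (0.026 + 0.039) = 0.29 / 0.065 = 4.4615
k* = 4.4615^(1/0.75) ≈ 7.3447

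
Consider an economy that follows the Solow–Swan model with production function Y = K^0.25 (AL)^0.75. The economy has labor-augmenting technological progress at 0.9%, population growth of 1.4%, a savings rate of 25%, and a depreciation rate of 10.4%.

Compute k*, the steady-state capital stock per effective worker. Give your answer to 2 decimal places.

k* = 2.47

At the steady state, Δk = 0, so s·k^α = (n + g + δ)·k.
Rearranging, k^(1−α) = s / (n + g + δ).
k^0.75 = 0.25 / (0.014 + 0.009 + 0.104) = 0.25 / 0.127 = 1.9685
k* = 1.9685^(1/0.75) ≈ 2.4671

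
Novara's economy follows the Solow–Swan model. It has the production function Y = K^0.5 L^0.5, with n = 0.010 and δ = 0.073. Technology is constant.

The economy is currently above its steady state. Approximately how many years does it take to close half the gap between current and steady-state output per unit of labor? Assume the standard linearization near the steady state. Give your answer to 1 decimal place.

Near the steady state the convergence rate is λ = (1 − α)(n + δ).
λ = (1 − 0.5) × 0.083 = 0.5 × 0.083 = 0.0415
Half-life = ln 2 / λ = 0.6931 / 0.0415 ≈ 16.70 years

t_½ ≈ 16.7 years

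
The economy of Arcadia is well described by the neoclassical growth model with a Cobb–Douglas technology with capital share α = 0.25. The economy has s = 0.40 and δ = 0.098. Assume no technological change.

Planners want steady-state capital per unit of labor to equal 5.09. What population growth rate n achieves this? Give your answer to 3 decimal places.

n ≈ 0.020

At the steady state, Δk = 0, so s·k^α = (n + δ)·k.
So s / (n + δ) = (k*)^(1−α) = 5.09^0.75 = 3.3887.
Therefore n + δ = s / 3.3887 = 0.40 / 3.3887 = 0.1180, so n = 0.1180 − 0.098 = 0.0200.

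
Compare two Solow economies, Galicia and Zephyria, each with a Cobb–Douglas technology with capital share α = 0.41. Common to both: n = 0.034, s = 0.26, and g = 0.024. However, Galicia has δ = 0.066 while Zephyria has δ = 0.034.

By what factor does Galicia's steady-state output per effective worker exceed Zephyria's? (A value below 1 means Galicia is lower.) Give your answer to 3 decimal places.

y*_G / y*_Z ≈ 0.813

Steady-state y* = [s/(n + g + δ)]^(α/(1−α)), so the ratio is [ (s_G/(n + g + δ)_G) / (s_Z/(n + g + δ)_Z) ]^0.6949.
s_G/(n + g + δ)_G = 0.26/0.124 = 2.0968; s_Z/(n + g + δ)_Z = 0.26/0.092 = 2.8261.
Ratio = (2.0968/2.8261)^0.6949 = 0.7419^0.6949 ≈ 0.8126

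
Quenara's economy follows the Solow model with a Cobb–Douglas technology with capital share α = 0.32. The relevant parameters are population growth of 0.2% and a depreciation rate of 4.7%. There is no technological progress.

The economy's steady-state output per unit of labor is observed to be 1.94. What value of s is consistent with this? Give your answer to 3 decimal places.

s ≈ 0.200

At the steady state, Δk = 0, so s·k^α = (n + δ)·k.
Since y* = [s/(n + δ)]^(α/(1−α)), we have s/(n + δ) = (y*)^((1−α)/α) = 1.94^2.125 = 4.0886.
Therefore s = 4.0886 × (n + δ) = 4.0886 × 0.049 = 0.2003.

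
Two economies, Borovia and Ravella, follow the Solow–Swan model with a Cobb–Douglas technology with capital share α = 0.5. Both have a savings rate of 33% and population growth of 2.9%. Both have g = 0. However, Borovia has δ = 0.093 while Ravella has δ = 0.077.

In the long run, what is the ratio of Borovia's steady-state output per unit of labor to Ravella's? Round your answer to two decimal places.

Steady-state y* = [s/(n + δ)]^(α/(1−α)), so the ratio is [ (s_B/(n + δ)_B) / (s_R/(n + δ)_R) ]^1.
s_B/(n + δ)_B = 0.33/0.122 = 2.7049; s_R/(n + δ)_R = 0.33/0.106 = 3.1132.
Ratio = (2.7049/3.1132)^1 = 0.8688^1 ≈ 0.8688

ratio ≈ 0.87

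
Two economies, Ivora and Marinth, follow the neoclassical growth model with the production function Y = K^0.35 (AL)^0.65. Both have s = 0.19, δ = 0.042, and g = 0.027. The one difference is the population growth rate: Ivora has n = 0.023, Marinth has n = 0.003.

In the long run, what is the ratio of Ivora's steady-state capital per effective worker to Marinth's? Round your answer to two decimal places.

ratio ≈ 0.69

Steady-state k* = [s/(n + g + δ)]^(1/(1−α)), so the ratio is [ (s_I/(n + g + δ)_I) / (s_M/(n + g + δ)_M) ]^1.5385.
s_I/(n + g + δ)_I = 0.19/0.092 = 2.0652; s_M/(n + g + δ)_M = 0.19/0.072 = 2.6389.
Ratio = (2.0652/2.6389)^1.5385 = 0.7826^1.5385 ≈ 0.6858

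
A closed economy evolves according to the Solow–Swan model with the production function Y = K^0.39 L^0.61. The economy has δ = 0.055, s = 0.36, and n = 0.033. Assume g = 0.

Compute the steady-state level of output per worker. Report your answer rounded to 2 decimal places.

y* = 2.46

Steady state requires s·f(k) = (n + δ)·k, i.e. s·k^α = (n + δ)·k.
Rearranging, k^(1−α) = s / (n + δ).
k^0.61 = 0.36 / (0.033 + 0.055) = 0.36 / 0.088 = 4.0909
k* = 4.0909^(1/0.61) ≈ 10.0689
y* = (k*)^α = 10.0689^0.39 ≈ 2.4613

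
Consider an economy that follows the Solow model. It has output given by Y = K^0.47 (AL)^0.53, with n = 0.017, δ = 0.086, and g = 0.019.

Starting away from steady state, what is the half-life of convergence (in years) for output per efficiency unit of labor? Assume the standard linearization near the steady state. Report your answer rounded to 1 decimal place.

about 10.7 years

Near the steady state the convergence rate is λ = (1 − α)(n + g + δ).
λ = (1 − 0.47) × 0.122 = 0.53 × 0.122 = 0.06466
Half-life = ln 2 / λ = 0.6931 / 0.06466 ≈ 10.72 years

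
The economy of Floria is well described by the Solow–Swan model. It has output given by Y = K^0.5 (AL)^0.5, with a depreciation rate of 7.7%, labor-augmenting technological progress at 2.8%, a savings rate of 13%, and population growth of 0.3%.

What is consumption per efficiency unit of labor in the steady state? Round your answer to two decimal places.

c* ≈ 1.05

In steady state, investment equals break-even investment: s·k^α = (n + g + δ)·k.
Rearranging, k^(1−α) = s / (n + g + δ).
k^0.5 = 0.13 / (0.003 + 0.028 + 0.077) = 0.13 / 0.108 = 1.2037
k* = 1.2037^(1/0.5) ≈ 1.4489
y* = (k*)^α = 1.4489^0.5 ≈ 1.2037
c* = (1 − s)·y* = (1 − 0.13) × 1.2037 ≈ 1.0472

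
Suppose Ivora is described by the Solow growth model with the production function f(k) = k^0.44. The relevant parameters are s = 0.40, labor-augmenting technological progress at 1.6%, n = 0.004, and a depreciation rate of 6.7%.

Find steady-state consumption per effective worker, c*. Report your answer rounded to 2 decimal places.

c* ≈ 1.99

Steady state requires s·f(k) = (n + g + δ)·k, i.e. s·k^α = (n + g + δ)·k.
Rearranging, k^(1−α) = s / (n + g + δ).
k^0.56 = 0.40 / (0.004 + 0.016 + 0.067) = 0.40 / 0.087 = 4.5977
k* = 4.5977^(1/0.56) ≈ 15.2443
y* = (k*)^α = 15.2443^0.44 ≈ 3.3156
c* = (1 − s)·y* = (1 − 0.40) × 3.3156 ≈ 1.9894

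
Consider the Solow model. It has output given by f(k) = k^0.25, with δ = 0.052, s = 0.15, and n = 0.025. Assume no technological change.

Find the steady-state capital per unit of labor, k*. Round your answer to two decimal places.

k* = 2.43

At the steady state, Δk = 0, so s·k^α = (n + δ)·k.
Dividing both sides by k: k^(1−α) = s / (n + δ).
k^0.75 = 0.15 / (0.025 + 0.052) = 0.15 / 0.077 = 1.9481
k* = 1.9481^(1/0.75) ≈ 2.4330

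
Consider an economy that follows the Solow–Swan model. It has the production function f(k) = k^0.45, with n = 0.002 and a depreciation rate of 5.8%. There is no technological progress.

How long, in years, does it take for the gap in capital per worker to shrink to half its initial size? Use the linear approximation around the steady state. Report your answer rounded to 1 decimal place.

Near the steady state the convergence rate is λ = (1 − α)(n + δ).
λ = (1 − 0.45) × 0.060 = 0.55 × 0.060 = 0.0330
Half-life = ln 2 / λ = 0.6931 / 0.0330 ≈ 21.00 years

half-life ≈ 21.0 years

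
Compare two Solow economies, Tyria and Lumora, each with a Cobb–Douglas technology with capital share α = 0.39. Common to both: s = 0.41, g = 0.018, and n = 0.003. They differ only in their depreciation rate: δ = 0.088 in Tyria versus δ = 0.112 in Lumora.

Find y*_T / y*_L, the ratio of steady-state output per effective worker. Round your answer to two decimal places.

ratio ≈ 1.14

Steady-state y* = [s/(n + g + δ)]^(α/(1−α)), so the ratio is [ (s_T/(n + g + δ)_T) / (s_L/(n + g + δ)_L) ]^0.6393.
s_T/(n + g + δ)_T = 0.41/0.109 = 3.7615; s_L/(n + g + δ)_L = 0.41/0.133 = 3.0827.
Ratio = (3.7615/3.0827)^0.6393 = 1.2202^0.6393 ≈ 1.1357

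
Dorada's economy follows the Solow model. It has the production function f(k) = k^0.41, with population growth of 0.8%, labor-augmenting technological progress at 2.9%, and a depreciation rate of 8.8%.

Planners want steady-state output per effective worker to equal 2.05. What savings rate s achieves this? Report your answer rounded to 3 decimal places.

s ≈ 0.351

At the steady state, Δk = 0, so s·k^α = (n + g + δ)·k.
Since y* = [s/(n + g + δ)]^(α/(1−α)), we have s/(n + g + δ) = (y*)^((1−α)/α) = 2.05^1.439 = 2.8094.
Therefore s = 2.8094 × (n + g + δ) = 2.8094 × 0.125 = 0.3512.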